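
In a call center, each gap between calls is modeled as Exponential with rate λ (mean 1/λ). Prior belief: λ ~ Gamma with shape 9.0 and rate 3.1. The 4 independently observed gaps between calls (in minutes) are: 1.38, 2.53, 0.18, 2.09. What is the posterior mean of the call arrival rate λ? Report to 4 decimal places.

1.4009

With a Gamma(shape α, rate β) prior on the exponential rate λ, the posterior after n observations with total T = Σxᵢ is Gamma(α+n, β+T).
Sum of observations T = 6.18 minutes; n = 4.
Posterior: Gamma(9.0+4, 3.1+6.18) = Gamma(13.0, 9.28).
Posterior mean of λ = α/β = 13.0/9.28 = 1.4009.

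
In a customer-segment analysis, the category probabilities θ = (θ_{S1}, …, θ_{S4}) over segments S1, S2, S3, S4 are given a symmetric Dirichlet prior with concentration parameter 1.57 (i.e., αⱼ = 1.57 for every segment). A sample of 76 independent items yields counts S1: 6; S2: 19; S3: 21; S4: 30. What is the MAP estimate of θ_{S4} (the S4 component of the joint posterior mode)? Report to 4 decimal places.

0.3905

The Dirichlet prior is conjugate to the Multinomial likelihood: each posterior αⱼ = prior αⱼ + observed count nⱼ.
Posterior concentration: (7.57, 20.57, 22.57, 31.57), total = 82.28.
Joint mode component: (α_{S4}−1)/(Σα−K) = 30.57/78.28 = 0.3905.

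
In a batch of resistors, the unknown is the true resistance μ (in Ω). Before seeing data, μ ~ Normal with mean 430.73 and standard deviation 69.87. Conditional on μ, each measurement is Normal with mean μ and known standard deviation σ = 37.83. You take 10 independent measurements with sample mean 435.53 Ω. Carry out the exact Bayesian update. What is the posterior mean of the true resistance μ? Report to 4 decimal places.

For Normal data with known variance σ², a Normal(μ₀, σ₀²) prior on μ is conjugate. Posterior precision = 1/σ₀² + n/σ²; posterior mean is the precision-weighted average of μ₀ and x̄.
n·x̄ = 10·435.53 = 4355.3.
σ₀² = 69.87² = 4881.8169, σ² = 37.83² = 1431.1089; σ² + n·σ₀² = 1431.1089 + 10·4881.8169 = 50249.2779.
Posterior mean = (μ₀/σ₀² + n·x̄/σ²)/(1/σ₀² + n/σ²) = (σ²·μ₀ + σ₀²·n·x̄)/(σ² + n·σ₀²) = (1431.1089·430.73 + 4881.8169·4355.3)/50249.2779 = 21878198.681067/50249.2779 = 435.3933.

435.3933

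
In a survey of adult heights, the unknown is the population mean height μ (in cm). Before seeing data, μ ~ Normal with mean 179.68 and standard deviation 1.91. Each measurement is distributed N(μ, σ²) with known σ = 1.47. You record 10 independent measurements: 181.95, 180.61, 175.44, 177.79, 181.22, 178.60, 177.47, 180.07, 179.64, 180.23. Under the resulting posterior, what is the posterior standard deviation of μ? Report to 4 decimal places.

0.4517

For Normal data with known variance σ², a Normal(μ₀, σ₀²) prior on μ is conjugate. Posterior precision = 1/σ₀² + n/σ²; posterior mean is the precision-weighted average of μ₀ and x̄.
σ₀² = 1.91² = 3.6481, σ² = 1.47² = 2.1609; σ² + n·σ₀² = 2.1609 + 10·3.6481 = 38.6419.
Posterior precision = 1/σ₀² + n/σ² = 1/3.6481 + 10/2.1609 = (σ² + n·σ₀²)/(σ₀²σ²) = 38.6419/(3.6481·2.1609); posterior variance σₙ² = σ₀²σ²/(σ² + n·σ₀²) = 3.6481·2.1609/38.6419 = 0.204006.
Posterior SD = √σₙ² = √(3.6481·2.1609/38.6419) = 0.4517.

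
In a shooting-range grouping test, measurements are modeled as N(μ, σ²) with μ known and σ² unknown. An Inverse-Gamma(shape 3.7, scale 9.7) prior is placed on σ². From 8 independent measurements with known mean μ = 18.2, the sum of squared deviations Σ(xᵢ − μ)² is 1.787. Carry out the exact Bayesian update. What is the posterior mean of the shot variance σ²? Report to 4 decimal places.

With known mean μ and an Inverse-Gamma(α, β) prior on σ², the Normal likelihood is conjugate: posterior is Inv-Gamma(α + n/2, β + Σ(xᵢ−μ)²/2).
Posterior: Inv-Gamma(3.7 + 8/2, 9.7 + 1.787/2) = Inv-Gamma(7.70, 10.5935).
E[σ²|data] = β/(α−1) = 10.5935/6.70 = 1.5811.

1.5811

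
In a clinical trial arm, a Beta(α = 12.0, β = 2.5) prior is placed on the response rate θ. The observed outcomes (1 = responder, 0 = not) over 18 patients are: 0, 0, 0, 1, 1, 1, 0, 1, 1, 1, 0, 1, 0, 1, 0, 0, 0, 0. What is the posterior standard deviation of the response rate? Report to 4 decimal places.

0.0841

The Beta prior is conjugate to a Binomial/Bernoulli likelihood; the update adds successes to α and failures to β.
Posterior: Beta(α+k, β+n−k) = Beta(12.0+8, 2.5+10) = Beta(20.0, 12.5).
Var = αβ/((α+β)²(α+β+1)) = 20.0·12.5/(32.5²·33.5) = 0.00706527; SD = √0.00706527 = 0.0841.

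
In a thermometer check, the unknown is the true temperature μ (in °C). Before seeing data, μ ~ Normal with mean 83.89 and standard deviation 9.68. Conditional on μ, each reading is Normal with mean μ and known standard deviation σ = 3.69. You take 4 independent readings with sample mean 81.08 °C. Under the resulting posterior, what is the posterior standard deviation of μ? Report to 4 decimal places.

1.8124

For Normal data with known variance σ², a Normal(μ₀, σ₀²) prior on μ is conjugate. Posterior precision = 1/σ₀² + n/σ²; posterior mean is the precision-weighted average of μ₀ and x̄.
σ₀² = 9.68² = 93.7024, σ² = 3.69² = 13.6161; σ² + n·σ₀² = 13.6161 + 4·93.7024 = 388.4257.
Posterior precision = 1/σ₀² + n/σ² = 1/93.7024 + 4/13.6161 = (σ² + n·σ₀²)/(σ₀²σ²) = 388.4257/(93.7024·13.6161); posterior variance σₙ² = σ₀²σ²/(σ² + n·σ₀²) = 93.7024·13.6161/388.4257 = 3.284698.
Posterior SD = √σₙ² = √(93.7024·13.6161/388.4257) = 1.8124.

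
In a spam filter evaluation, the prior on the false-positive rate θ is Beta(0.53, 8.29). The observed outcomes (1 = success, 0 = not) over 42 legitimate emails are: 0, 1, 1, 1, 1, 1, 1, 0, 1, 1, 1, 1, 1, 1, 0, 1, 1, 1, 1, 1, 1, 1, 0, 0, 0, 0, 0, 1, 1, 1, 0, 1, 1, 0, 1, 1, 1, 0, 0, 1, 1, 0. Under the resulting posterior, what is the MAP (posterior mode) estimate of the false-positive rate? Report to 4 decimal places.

The Beta prior is conjugate to a Binomial/Bernoulli likelihood; the update adds successes to α and failures to β.
Posterior: Beta(α+k, β+n−k) = Beta(0.53+29, 8.29+13) = Beta(29.53, 21.29).
Mode of Beta(a,b) for a,b>1 is (a−1)/(a+b−2) = 28.53/48.82 = 0.5844.

0.5844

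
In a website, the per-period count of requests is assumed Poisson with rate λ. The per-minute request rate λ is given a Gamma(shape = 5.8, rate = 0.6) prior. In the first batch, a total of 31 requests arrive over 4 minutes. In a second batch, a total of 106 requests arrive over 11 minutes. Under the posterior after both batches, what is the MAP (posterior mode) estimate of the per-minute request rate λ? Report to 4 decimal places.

9.0897

With a Gamma(shape α, rate β) prior, the Poisson likelihood is conjugate: the posterior is Gamma(α + ΣXᵢ, β + n).
After batch 1: Gamma(α+S, β+n) = Gamma(5.8+31, 0.6+4) = Gamma(36.8, 4.6).
After batch 2: Gamma(α+S, β+n) = Gamma(36.8+106, 4.6+11) = Gamma(142.8, 15.6).
Mode of Gamma(α,β) for α≥1 is (α−1)/β = 141.8/15.6 = 9.0897.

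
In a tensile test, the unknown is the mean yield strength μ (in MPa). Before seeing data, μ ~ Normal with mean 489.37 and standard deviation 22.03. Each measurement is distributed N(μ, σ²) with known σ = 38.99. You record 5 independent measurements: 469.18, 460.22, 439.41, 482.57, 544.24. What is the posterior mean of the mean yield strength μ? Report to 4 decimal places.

483.0705

For Normal data with known variance σ², a Normal(μ₀, σ₀²) prior on μ is conjugate. Posterior precision = 1/σ₀² + n/σ²; posterior mean is the precision-weighted average of μ₀ and x̄.
Σxᵢ = 469.18 + 460.22 + 439.41 + 482.57 + 544.24 = 2395.62, so n·x̄ = 2395.62.
σ₀² = 22.03² = 485.3209, σ² = 38.99² = 1520.2201; σ² + n·σ₀² = 1520.2201 + 5·485.3209 = 3946.8246.
Posterior mean = (μ₀/σ₀² + n·x̄/σ²)/(1/σ₀² + n/σ²) = (σ²·μ₀ + σ₀²·n·x̄)/(σ² + n·σ₀²) = (1520.2201·489.37 + 485.3209·2395.62)/3946.8246 = 1906594.564795/3946.8246 = 483.0705.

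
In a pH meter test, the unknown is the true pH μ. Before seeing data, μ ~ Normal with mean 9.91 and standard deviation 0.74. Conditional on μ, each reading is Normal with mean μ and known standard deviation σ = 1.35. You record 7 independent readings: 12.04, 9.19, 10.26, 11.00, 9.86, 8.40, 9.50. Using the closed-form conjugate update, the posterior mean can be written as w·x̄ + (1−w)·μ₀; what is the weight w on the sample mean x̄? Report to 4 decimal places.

For Normal data with known variance σ², a Normal(μ₀, σ₀²) prior on μ is conjugate. Posterior precision = 1/σ₀² + n/σ²; posterior mean is the precision-weighted average of μ₀ and x̄.
σ₀² = 0.74² = 0.5476, σ² = 1.35² = 1.8225. Prior precision 1/σ₀² = 1/0.5476; data precision n/σ² = 7/1.8225.
w = (n/σ²)/(1/σ₀² + n/σ²) = n·σ₀²/(σ² + n·σ₀²) = 7·0.5476/(1.8225 + 7·0.5476) = 3.8332/5.6557 = 0.6778.

0.6778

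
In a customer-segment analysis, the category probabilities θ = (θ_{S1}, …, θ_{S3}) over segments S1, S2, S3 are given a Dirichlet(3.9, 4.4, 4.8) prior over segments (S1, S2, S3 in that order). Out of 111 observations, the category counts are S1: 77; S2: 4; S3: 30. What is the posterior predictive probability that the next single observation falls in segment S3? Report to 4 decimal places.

The Dirichlet prior is conjugate to the Multinomial likelihood: each posterior αⱼ = prior αⱼ + observed count nⱼ.
Posterior concentration: (80.9, 8.4, 34.8), total = 124.1.
P(next = S3 | data) = α_{S3}/Σα = 0.2804.

0.2804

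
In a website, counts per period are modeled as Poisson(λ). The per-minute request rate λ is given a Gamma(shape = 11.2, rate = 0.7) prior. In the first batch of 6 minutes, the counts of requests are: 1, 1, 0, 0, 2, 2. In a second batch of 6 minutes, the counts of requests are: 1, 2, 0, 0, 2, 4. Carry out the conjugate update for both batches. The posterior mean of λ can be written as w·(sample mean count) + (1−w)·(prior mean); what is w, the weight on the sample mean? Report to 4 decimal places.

With a Gamma(shape α, rate β) prior, the Poisson likelihood is conjugate: the posterior is Gamma(α + ΣXᵢ, β + n).
Total number of minutes: n = 6 + 6 = 12.
Posterior mean = (α₀+S)/(β₀+n) = [n/(β₀+n)]·(S/n) + [β₀/(β₀+n)]·(α₀/β₀), so only n and β₀ enter the weight.
Weight on data w = n/(β₀+n) = 12/(0.7+12) = 12/12.7 = 0.9449.

0.9449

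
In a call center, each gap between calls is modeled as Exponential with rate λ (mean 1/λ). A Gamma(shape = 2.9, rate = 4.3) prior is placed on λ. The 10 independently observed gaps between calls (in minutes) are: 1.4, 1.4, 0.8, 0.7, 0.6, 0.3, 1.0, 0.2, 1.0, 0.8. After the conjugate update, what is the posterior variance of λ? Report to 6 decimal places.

0.082560

With a Gamma(shape α, rate β) prior on the exponential rate λ, the posterior after n observations with total T = Σxᵢ is Gamma(α+n, β+T).
Sum of observations T = 8.2 minutes; n = 10.
Posterior: Gamma(2.9+10, 4.3+8.2) = Gamma(12.9, 12.5).
Var = α/β² = 0.082560.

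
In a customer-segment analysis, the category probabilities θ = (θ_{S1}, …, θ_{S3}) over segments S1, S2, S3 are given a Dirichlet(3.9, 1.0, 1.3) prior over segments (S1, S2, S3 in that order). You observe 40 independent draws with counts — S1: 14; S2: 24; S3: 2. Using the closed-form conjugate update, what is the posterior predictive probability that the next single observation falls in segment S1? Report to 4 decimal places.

The Dirichlet prior is conjugate to the Multinomial likelihood: each posterior αⱼ = prior αⱼ + observed count nⱼ.
Posterior concentration: (17.9, 25.0, 3.3), total = 46.2.
P(next = S1 | data) = α_{S1}/Σα = 0.3874.

0.3874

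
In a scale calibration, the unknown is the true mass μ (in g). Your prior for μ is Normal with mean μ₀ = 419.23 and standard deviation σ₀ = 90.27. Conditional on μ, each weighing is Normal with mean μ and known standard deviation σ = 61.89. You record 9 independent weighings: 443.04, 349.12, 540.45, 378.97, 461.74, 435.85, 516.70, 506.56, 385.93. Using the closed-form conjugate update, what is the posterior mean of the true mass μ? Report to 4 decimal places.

For Normal data with known variance σ², a Normal(μ₀, σ₀²) prior on μ is conjugate. Posterior precision = 1/σ₀² + n/σ²; posterior mean is the precision-weighted average of μ₀ and x̄.
Σxᵢ = 443.04 + 349.12 + 540.45 + 378.97 + 461.74 + 435.85 + 516.70 + 506.56 + 385.93 = 4018.36, so n·x̄ = 4018.36.
σ₀² = 90.27² = 8148.6729, σ² = 61.89² = 3830.3721; σ² + n·σ₀² = 3830.3721 + 9·8148.6729 = 77168.4282.
Posterior mean = (μ₀/σ₀² + n·x̄/σ²)/(1/σ₀² + n/σ²) = (σ²·μ₀ + σ₀²·n·x̄)/(σ² + n·σ₀²) = (3830.3721·419.23 + 8148.6729·4018.36)/77168.4282 = 34350108.129927/77168.4282 = 445.1316.

445.1316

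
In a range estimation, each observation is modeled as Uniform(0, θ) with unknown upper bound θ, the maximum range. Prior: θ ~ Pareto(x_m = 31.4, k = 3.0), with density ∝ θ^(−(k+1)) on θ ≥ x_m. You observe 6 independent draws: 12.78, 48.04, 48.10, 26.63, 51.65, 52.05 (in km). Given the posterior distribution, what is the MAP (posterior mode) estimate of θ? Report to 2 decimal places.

A Pareto(scale x_m, shape k) prior on the upper bound θ of Uniform(0, θ) is conjugate: posterior is Pareto(max(x_m, max xᵢ), k + n).
Sample maximum = 52.05; prior scale x_m = 31.4 → posterior scale = max = 52.05.
Posterior shape = 3.0 + 6 = 9.0.
The Pareto density is decreasing on [x_m, ∞), so the mode is x_m = 52.05.

52.05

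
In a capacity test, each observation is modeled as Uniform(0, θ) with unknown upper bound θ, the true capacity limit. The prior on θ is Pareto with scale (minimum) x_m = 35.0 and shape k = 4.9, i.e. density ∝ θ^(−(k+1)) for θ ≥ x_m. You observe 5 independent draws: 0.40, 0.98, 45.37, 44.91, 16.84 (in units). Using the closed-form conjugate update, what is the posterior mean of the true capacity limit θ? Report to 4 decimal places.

A Pareto(scale x_m, shape k) prior on the upper bound θ of Uniform(0, θ) is conjugate: posterior is Pareto(max(x_m, max xᵢ), k + n).
Sample maximum = 45.37; prior scale x_m = 35.0 → posterior scale = max = 45.37.
Posterior shape = 4.9 + 5 = 9.9.
E[θ|data] = k·x_m/(k−1) = 9.9·45.37/8.9 = 50.4678.

50.4678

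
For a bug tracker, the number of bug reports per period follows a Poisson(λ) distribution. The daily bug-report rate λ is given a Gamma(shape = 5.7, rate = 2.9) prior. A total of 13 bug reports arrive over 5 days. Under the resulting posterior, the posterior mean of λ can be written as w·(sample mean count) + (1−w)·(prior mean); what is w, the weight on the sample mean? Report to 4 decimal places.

0.6329

With a Gamma(shape α, rate β) prior, the Poisson likelihood is conjugate: the posterior is Gamma(α + ΣXᵢ, β + n).
Posterior mean = (α₀+S)/(β₀+n) = [n/(β₀+n)]·(S/n) + [β₀/(β₀+n)]·(α₀/β₀), so only n and β₀ enter the weight.
Weight on data w = n/(β₀+n) = 5/(2.9+5) = 5/7.9 = 0.6329.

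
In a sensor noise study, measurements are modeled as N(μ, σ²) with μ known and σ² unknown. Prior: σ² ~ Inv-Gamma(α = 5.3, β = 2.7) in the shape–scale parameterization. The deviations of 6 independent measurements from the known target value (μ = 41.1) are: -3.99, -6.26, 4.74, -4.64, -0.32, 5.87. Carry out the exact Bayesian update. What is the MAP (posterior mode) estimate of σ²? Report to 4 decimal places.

With known mean μ and an Inverse-Gamma(α, β) prior on σ², the Normal likelihood is conjugate: posterior is Inv-Gamma(α + n/2, β + Σ(xᵢ−μ)²/2).
Σ(xᵢ−μ)² = (-3.99)² + (-6.26)² + (4.74)² + (-4.64)² + (-0.32)² + (5.87)² = 133.6642.
Posterior: Inv-Gamma(5.3 + 6/2, 2.7 + 133.6642/2) = Inv-Gamma(8.30, 69.53210).
Mode = β/(α+1) = 69.53210/9.30 = 7.4766.

7.4766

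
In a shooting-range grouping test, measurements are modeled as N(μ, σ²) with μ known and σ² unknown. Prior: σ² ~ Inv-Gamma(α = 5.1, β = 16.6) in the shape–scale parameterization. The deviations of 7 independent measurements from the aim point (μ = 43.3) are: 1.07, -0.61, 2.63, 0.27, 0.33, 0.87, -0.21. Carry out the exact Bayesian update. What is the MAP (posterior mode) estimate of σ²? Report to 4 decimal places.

With known mean μ and an Inverse-Gamma(α, β) prior on σ², the Normal likelihood is conjugate: posterior is Inv-Gamma(α + n/2, β + Σ(xᵢ−μ)²/2).
Σ(xᵢ−μ)² = (1.07)² + (-0.61)² + (2.63)² + (0.27)² + (0.33)² + (0.87)² + (-0.21)² = 9.4167.
Posterior: Inv-Gamma(5.1 + 7/2, 16.6 + 9.4167/2) = Inv-Gamma(8.60, 21.30835).
Mode = β/(α+1) = 21.30835/9.60 = 2.2196.

2.2196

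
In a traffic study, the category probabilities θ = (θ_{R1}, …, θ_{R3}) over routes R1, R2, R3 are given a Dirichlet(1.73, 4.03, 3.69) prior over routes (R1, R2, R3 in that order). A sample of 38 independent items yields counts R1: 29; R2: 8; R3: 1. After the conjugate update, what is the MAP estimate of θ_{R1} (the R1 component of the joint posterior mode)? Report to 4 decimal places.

The Dirichlet prior is conjugate to the Multinomial likelihood: each posterior αⱼ = prior αⱼ + observed count nⱼ.
Posterior concentration: (30.73, 12.03, 4.69), total = 47.45.
Joint mode component: (α_{R1}−1)/(Σα−K) = 29.73/44.45 = 0.6688.

0.6688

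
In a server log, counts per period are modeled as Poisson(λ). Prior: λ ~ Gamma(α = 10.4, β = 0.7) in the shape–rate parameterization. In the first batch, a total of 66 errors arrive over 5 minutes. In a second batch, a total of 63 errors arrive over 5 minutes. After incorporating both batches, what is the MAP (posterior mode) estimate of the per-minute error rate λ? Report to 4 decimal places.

With a Gamma(shape α, rate β) prior, the Poisson likelihood is conjugate: the posterior is Gamma(α + ΣXᵢ, β + n).
After batch 1: Gamma(α+S, β+n) = Gamma(10.4+66, 0.7+5) = Gamma(76.4, 5.7).
After batch 2: Gamma(α+S, β+n) = Gamma(76.4+63, 5.7+5) = Gamma(139.4, 10.7).
Mode of Gamma(α,β) for α≥1 is (α−1)/β = 138.4/10.7 = 12.9346.

12.9346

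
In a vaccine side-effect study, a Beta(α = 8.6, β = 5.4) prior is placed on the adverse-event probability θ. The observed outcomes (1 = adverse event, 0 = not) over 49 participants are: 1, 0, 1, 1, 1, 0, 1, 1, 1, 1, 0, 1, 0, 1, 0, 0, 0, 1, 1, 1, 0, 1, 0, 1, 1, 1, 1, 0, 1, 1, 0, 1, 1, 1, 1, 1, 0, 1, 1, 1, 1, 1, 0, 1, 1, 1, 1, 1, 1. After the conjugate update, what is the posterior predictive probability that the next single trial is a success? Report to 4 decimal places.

0.7079

The Beta prior is conjugate to a Binomial/Bernoulli likelihood; the update adds successes to α and failures to β.
Posterior: Beta(α+k, β+n−k) = Beta(8.6+36, 5.4+13) = Beta(44.6, 18.4).
For a single future Bernoulli trial, P(success | data) = α/(α+β) = 0.7079.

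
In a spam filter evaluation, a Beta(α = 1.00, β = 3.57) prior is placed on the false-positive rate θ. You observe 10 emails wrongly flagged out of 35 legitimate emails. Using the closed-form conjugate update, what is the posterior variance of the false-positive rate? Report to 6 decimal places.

The Beta prior is conjugate to a Binomial/Bernoulli likelihood; the update adds successes to α and failures to β.
Posterior: Beta(α+k, β+n−k) = Beta(1.00+10, 3.57+25) = Beta(11.00, 28.57).
Var = αβ/((α+β)²(α+β+1)) = 11.00·28.57/(39.57²·40.57) = 0.004947.

0.004947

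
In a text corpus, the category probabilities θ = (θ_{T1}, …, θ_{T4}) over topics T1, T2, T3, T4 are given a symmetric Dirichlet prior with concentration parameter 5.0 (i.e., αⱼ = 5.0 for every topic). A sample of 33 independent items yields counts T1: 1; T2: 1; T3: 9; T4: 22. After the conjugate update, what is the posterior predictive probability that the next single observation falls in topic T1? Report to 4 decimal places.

The Dirichlet prior is conjugate to the Multinomial likelihood: each posterior αⱼ = prior αⱼ + observed count nⱼ.
Posterior concentration: (6.0, 6.0, 14.0, 27.0), total = 53.0.
P(next = T1 | data) = α_{T1}/Σα = 0.1132.

0.1132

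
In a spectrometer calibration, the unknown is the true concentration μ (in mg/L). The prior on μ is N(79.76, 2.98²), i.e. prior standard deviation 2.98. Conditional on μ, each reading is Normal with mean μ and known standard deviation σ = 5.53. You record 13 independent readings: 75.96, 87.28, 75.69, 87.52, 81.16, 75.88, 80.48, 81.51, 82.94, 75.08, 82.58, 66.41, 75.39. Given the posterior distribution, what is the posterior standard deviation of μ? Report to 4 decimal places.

For Normal data with known variance σ², a Normal(μ₀, σ₀²) prior on μ is conjugate. Posterior precision = 1/σ₀² + n/σ²; posterior mean is the precision-weighted average of μ₀ and x̄.
σ₀² = 2.98² = 8.8804, σ² = 5.53² = 30.5809; σ² + n·σ₀² = 30.5809 + 13·8.8804 = 146.0261.
Posterior precision = 1/σ₀² + n/σ² = 1/8.8804 + 13/30.5809 = (σ² + n·σ₀²)/(σ₀²σ²) = 146.0261/(8.8804·30.5809); posterior variance σₙ² = σ₀²σ²/(σ² + n·σ₀²) = 8.8804·30.5809/146.0261 = 1.859740.
Posterior SD = √σₙ² = √(8.8804·30.5809/146.0261) = 1.3637.

1.3637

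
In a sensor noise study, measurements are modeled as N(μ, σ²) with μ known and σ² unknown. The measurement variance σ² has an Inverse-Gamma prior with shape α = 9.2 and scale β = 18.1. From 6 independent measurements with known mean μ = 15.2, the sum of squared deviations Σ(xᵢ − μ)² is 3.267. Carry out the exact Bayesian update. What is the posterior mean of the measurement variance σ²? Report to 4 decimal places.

1.7619

With known mean μ and an Inverse-Gamma(α, β) prior on σ², the Normal likelihood is conjugate: posterior is Inv-Gamma(α + n/2, β + Σ(xᵢ−μ)²/2).
Posterior: Inv-Gamma(9.2 + 6/2, 18.1 + 3.267/2) = Inv-Gamma(12.20, 19.7335).
E[σ²|data] = β/(α−1) = 19.7335/11.20 = 1.7619.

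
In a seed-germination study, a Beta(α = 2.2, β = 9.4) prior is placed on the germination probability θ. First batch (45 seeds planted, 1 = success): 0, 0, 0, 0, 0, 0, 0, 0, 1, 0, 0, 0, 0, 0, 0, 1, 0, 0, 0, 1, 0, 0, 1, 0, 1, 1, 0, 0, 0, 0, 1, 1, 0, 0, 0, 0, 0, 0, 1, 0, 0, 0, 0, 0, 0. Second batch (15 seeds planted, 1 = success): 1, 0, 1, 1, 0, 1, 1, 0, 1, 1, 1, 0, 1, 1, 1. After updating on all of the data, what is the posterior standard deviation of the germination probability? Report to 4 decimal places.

The Beta prior is conjugate to a Binomial/Bernoulli likelihood; the update adds successes to α and failures to β.
After batch 1: Beta(2.2+9, 9.4+36) = Beta(11.2, 45.4).
After batch 2: Beta(11.2+11, 45.4+4) = Beta(22.2, 49.4).
Var = αβ/((α+β)²(α+β+1)) = 22.2·49.4/(71.6²·72.6) = 0.00294657; SD = √0.00294657 = 0.0543.

0.0543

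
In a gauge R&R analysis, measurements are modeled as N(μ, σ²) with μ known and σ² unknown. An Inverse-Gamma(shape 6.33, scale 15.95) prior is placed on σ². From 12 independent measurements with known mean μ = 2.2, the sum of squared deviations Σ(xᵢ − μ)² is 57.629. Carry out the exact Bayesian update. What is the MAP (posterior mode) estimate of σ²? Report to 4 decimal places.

With known mean μ and an Inverse-Gamma(α, β) prior on σ², the Normal likelihood is conjugate: posterior is Inv-Gamma(α + n/2, β + Σ(xᵢ−μ)²/2).
Posterior: Inv-Gamma(6.33 + 12/2, 15.95 + 57.629/2) = Inv-Gamma(12.33, 44.7645).
Mode = β/(α+1) = 44.7645/13.33 = 3.3582.

3.3582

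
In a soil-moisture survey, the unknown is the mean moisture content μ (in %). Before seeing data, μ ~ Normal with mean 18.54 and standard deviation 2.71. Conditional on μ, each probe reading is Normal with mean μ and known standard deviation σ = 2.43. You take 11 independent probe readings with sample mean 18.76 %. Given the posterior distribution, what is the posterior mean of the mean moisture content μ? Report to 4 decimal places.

18.7450

For Normal data with known variance σ², a Normal(μ₀, σ₀²) prior on μ is conjugate. Posterior precision = 1/σ₀² + n/σ²; posterior mean is the precision-weighted average of μ₀ and x̄.
n·x̄ = 11·18.76 = 206.36.
σ₀² = 2.71² = 7.3441, σ² = 2.43² = 5.9049; σ² + n·σ₀² = 5.9049 + 11·7.3441 = 86.69.
Posterior mean = (μ₀/σ₀² + n·x̄/σ²)/(1/σ₀² + n/σ²) = (σ²·μ₀ + σ₀²·n·x̄)/(σ² + n·σ₀²) = (5.9049·18.54 + 7.3441·206.36)/86.69 = 1625.005322/86.69 = 18.7450.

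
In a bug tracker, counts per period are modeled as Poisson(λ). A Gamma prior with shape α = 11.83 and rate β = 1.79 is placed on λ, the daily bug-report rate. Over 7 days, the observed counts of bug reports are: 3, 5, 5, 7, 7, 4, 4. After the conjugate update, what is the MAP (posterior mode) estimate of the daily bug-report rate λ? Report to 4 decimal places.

5.2139

With a Gamma(shape α, rate β) prior, the Poisson likelihood is conjugate: the posterior is Gamma(α + ΣXᵢ, β + n).
Sum of counts S = 35 over n = 7 days.
Posterior: Gamma(α+S, β+n) = Gamma(11.83+35, 1.79+7) = Gamma(46.83, 8.79).
Mode of Gamma(α,β) for α≥1 is (α−1)/β = 45.83/8.79 = 5.2139.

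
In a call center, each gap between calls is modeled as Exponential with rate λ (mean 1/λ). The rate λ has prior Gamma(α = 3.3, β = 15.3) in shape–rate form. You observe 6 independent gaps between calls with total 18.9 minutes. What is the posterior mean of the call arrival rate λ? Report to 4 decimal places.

With a Gamma(shape α, rate β) prior on the exponential rate λ, the posterior after n observations with total T = Σxᵢ is Gamma(α+n, β+T).
Posterior: Gamma(3.3+6, 15.3+18.9) = Gamma(9.3, 34.2).
Posterior mean of λ = α/β = 9.3/34.2 = 0.2719.

0.2719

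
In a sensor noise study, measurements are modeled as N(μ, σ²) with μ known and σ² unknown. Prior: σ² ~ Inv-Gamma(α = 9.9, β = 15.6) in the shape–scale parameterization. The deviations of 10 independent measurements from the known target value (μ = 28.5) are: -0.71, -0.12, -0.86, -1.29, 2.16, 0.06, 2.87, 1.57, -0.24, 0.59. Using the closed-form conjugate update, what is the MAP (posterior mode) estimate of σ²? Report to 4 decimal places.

1.5691

With known mean μ and an Inverse-Gamma(α, β) prior on σ², the Normal likelihood is conjugate: posterior is Inv-Gamma(α + n/2, β + Σ(xᵢ−μ)²/2).
Σ(xᵢ−μ)² = (-0.71)² + (-0.12)² + (-0.86)² + (-1.29)² + (2.16)² + (0.06)² + (2.87)² + (1.57)² + (-0.24)² + (0.59)² = 18.6989.
Posterior: Inv-Gamma(9.9 + 10/2, 15.6 + 18.6989/2) = Inv-Gamma(14.90, 24.94945).
Mode = β/(α+1) = 24.94945/15.90 = 1.5691.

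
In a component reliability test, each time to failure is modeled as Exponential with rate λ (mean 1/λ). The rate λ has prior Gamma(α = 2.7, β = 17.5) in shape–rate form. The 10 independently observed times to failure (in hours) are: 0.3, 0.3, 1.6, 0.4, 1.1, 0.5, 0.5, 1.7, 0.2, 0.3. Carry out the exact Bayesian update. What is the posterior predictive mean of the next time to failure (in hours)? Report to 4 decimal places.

With a Gamma(shape α, rate β) prior on the exponential rate λ, the posterior after n observations with total T = Σxᵢ is Gamma(α+n, β+T).
Sum of observations T = 6.9 hours; n = 10.
Posterior: Gamma(2.7+10, 17.5+6.9) = Gamma(12.7, 24.4).
The predictive distribution for the next observation is Lomax; its mean is β/(α−1) = 24.4/11.7 = 2.0855.

2.0855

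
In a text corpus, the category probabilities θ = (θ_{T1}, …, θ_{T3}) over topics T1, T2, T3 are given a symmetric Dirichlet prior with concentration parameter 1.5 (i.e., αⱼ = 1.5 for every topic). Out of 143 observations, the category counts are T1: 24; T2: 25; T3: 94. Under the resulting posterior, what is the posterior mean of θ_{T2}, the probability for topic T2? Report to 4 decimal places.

0.1797

The Dirichlet prior is conjugate to the Multinomial likelihood: each posterior αⱼ = prior αⱼ + observed count nⱼ.
Posterior concentration: (25.5, 26.5, 95.5), total = 147.5.
E[θ_{T2}|data] = α_{T2}/Σα = 26.5/147.5 = 0.1797.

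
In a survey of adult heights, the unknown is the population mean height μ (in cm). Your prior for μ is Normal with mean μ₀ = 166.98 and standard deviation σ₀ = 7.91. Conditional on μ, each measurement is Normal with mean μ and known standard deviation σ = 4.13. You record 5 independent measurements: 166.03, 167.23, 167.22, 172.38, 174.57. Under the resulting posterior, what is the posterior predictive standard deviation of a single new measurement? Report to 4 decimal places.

4.5047

For Normal data with known variance σ², a Normal(μ₀, σ₀²) prior on μ is conjugate. Posterior precision = 1/σ₀² + n/σ²; posterior mean is the precision-weighted average of μ₀ and x̄.
σ₀² = 7.91² = 62.5681, σ² = 4.13² = 17.0569; σ² + n·σ₀² = 17.0569 + 5·62.5681 = 329.8974.
Posterior precision = 1/σ₀² + n/σ² = 1/62.5681 + 5/17.0569 = (σ² + n·σ₀²)/(σ₀²σ²) = 329.8974/(62.5681·17.0569); posterior variance σₙ² = σ₀²σ²/(σ² + n·σ₀²) = 62.5681·17.0569/329.8974 = 3.234999.
Predictive variance for one new observation = σₙ² + σ² = 62.5681·17.0569/329.8974 + 17.0569 = σ²·(σ₀² + 329.8974)/329.8974 = 17.0569·392.4655/329.8974 = 20.291899; SD = √(17.0569·392.4655/329.8974) = 4.5047.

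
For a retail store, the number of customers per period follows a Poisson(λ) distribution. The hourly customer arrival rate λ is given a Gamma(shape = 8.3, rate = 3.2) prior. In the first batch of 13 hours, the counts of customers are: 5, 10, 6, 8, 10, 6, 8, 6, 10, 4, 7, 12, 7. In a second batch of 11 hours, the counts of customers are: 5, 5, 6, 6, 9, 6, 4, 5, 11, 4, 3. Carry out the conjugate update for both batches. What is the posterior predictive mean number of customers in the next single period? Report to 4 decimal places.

6.2978

With a Gamma(shape α, rate β) prior, the Poisson likelihood is conjugate: the posterior is Gamma(α + ΣXᵢ, β + n).
Batch 1: sum of counts S = 99 over n = 13 hours.
After batch 1: Gamma(α+S, β+n) = Gamma(8.3+99, 3.2+13) = Gamma(107.3, 16.2).
Batch 2: sum of counts S = 64 over n = 11 hours.
After batch 2: Gamma(α+S, β+n) = Gamma(107.3+64, 16.2+11) = Gamma(171.3, 27.2).
The predictive distribution for one future period is NegBinom with mean α/β = 6.2978.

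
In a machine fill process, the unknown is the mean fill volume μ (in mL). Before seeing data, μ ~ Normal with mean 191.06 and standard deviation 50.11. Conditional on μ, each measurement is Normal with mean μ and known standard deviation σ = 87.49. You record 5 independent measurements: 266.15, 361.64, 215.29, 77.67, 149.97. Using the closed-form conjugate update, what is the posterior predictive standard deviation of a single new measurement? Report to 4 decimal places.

92.7662

For Normal data with known variance σ², a Normal(μ₀, σ₀²) prior on μ is conjugate. Posterior precision = 1/σ₀² + n/σ²; posterior mean is the precision-weighted average of μ₀ and x̄.
σ₀² = 50.11² = 2511.0121, σ² = 87.49² = 7654.5001; σ² + n·σ₀² = 7654.5001 + 5·2511.0121 = 20209.5606.
Posterior precision = 1/σ₀² + n/σ² = 1/2511.0121 + 5/7654.5001 = (σ² + n·σ₀²)/(σ₀²σ²) = 20209.5606/(2511.0121·7654.5001); posterior variance σₙ² = σ₀²σ²/(σ² + n·σ₀²) = 2511.0121·7654.5001/20209.5606 = 951.061864.
Predictive variance for one new observation = σₙ² + σ² = 2511.0121·7654.5001/20209.5606 + 7654.5001 = σ²·(σ₀² + 20209.5606)/20209.5606 = 7654.5001·22720.5727/20209.5606 = 8605.561964; SD = √(7654.5001·22720.5727/20209.5606) = 92.7662.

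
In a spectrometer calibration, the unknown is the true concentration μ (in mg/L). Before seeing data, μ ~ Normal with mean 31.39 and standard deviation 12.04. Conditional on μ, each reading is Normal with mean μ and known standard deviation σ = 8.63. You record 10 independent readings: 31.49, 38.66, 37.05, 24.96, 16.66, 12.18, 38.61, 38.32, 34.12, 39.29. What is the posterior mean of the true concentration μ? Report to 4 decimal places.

For Normal data with known variance σ², a Normal(μ₀, σ₀²) prior on μ is conjugate. Posterior precision = 1/σ₀² + n/σ²; posterior mean is the precision-weighted average of μ₀ and x̄.
Σxᵢ = 31.49 + 38.66 + 37.05 + 24.96 + 16.66 + 12.18 + 38.61 + 38.32 + 34.12 + 39.29 = 311.34, so n·x̄ = 311.34.
σ₀² = 12.04² = 144.9616, σ² = 8.63² = 74.4769; σ² + n·σ₀² = 74.4769 + 10·144.9616 = 1524.0929.
Posterior mean = (μ₀/σ₀² + n·x̄/σ²)/(1/σ₀² + n/σ²) = (σ²·μ₀ + σ₀²·n·x̄)/(σ² + n·σ₀²) = (74.4769·31.39 + 144.9616·311.34)/1524.0929 = 47470.174435/1524.0929 = 31.1465.

31.1465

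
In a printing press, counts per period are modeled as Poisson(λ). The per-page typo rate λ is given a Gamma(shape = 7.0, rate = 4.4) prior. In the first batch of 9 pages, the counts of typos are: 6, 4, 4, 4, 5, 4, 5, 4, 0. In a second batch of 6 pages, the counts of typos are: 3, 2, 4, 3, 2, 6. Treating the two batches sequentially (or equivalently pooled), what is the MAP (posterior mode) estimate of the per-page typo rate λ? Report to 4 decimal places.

With a Gamma(shape α, rate β) prior, the Poisson likelihood is conjugate: the posterior is Gamma(α + ΣXᵢ, β + n).
Batch 1: sum of counts S = 36 over n = 9 pages.
After batch 1: Gamma(α+S, β+n) = Gamma(7.0+36, 4.4+9) = Gamma(43.0, 13.4).
Batch 2: sum of counts S = 20 over n = 6 pages.
After batch 2: Gamma(α+S, β+n) = Gamma(43.0+20, 13.4+6) = Gamma(63.0, 19.4).
Mode of Gamma(α,β) for α≥1 is (α−1)/β = 62.0/19.4 = 3.1959.

3.1959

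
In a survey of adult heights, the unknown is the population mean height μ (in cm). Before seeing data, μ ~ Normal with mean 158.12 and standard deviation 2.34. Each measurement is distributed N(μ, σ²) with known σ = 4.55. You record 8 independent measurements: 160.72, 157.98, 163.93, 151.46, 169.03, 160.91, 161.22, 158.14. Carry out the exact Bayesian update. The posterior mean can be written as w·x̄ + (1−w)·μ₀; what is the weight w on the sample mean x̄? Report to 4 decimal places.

For Normal data with known variance σ², a Normal(μ₀, σ₀²) prior on μ is conjugate. Posterior precision = 1/σ₀² + n/σ²; posterior mean is the precision-weighted average of μ₀ and x̄.
σ₀² = 2.34² = 5.4756, σ² = 4.55² = 20.7025. Prior precision 1/σ₀² = 1/5.4756; data precision n/σ² = 8/20.7025.
w = (n/σ²)/(1/σ₀² + n/σ²) = n·σ₀²/(σ² + n·σ₀²) = 8·5.4756/(20.7025 + 8·5.4756) = 43.8048/64.5073 = 0.6791.

0.6791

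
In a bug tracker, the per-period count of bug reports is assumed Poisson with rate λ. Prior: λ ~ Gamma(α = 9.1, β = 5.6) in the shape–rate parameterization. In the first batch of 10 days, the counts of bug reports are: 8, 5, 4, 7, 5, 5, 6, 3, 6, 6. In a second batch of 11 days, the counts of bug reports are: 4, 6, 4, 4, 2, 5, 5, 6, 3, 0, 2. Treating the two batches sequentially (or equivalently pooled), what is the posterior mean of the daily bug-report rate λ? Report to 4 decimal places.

With a Gamma(shape α, rate β) prior, the Poisson likelihood is conjugate: the posterior is Gamma(α + ΣXᵢ, β + n).
Batch 1: sum of counts S = 55 over n = 10 days.
After batch 1: Gamma(α+S, β+n) = Gamma(9.1+55, 5.6+10) = Gamma(64.1, 15.6).
Batch 2: sum of counts S = 41 over n = 11 days.
After batch 2: Gamma(α+S, β+n) = Gamma(64.1+41, 15.6+11) = Gamma(105.1, 26.6).
Posterior mean = α/β = 105.1/26.6 = 3.9511.

3.9511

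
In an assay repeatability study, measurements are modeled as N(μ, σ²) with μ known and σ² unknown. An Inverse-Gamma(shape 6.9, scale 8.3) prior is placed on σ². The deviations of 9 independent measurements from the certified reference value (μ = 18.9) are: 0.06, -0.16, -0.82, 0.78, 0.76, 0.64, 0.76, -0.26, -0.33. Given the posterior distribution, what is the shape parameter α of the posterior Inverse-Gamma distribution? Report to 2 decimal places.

11.40

With known mean μ and an Inverse-Gamma(α, β) prior on σ², the Normal likelihood is conjugate: posterior is Inv-Gamma(α + n/2, β + Σ(xᵢ−μ)²/2).
Σ(xᵢ−μ)² = (0.06)² + (-0.16)² + (-0.82)² + (0.78)² + (0.76)² + (0.64)² + (0.76)² + (-0.26)² + (-0.33)² = 3.0513.
Posterior: Inv-Gamma(6.9 + 9/2, 8.3 + 3.0513/2) = Inv-Gamma(11.40, 9.82565).
Posterior α = 11.40.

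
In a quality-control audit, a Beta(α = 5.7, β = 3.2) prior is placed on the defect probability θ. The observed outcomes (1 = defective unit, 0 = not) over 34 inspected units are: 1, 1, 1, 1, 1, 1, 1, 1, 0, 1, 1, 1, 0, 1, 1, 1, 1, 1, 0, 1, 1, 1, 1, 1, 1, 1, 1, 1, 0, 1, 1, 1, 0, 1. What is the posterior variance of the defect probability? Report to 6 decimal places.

The Beta prior is conjugate to a Binomial/Bernoulli likelihood; the update adds successes to α and failures to β.
Posterior: Beta(α+k, β+n−k) = Beta(5.7+29, 3.2+5) = Beta(34.7, 8.2).
Var = αβ/((α+β)²(α+β+1)) = 34.7·8.2/(42.9²·43.9) = 0.003522.

0.003522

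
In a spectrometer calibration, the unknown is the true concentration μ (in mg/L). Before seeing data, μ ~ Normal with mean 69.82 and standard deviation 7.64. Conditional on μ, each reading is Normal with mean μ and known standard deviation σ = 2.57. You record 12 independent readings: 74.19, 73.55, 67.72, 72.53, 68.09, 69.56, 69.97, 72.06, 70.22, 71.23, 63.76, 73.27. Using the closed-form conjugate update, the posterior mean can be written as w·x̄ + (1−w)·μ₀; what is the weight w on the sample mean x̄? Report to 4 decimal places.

0.9907

For Normal data with known variance σ², a Normal(μ₀, σ₀²) prior on μ is conjugate. Posterior precision = 1/σ₀² + n/σ²; posterior mean is the precision-weighted average of μ₀ and x̄.
σ₀² = 7.64² = 58.3696, σ² = 2.57² = 6.6049. Prior precision 1/σ₀² = 1/58.3696; data precision n/σ² = 12/6.6049.
w = (n/σ²)/(1/σ₀² + n/σ²) = n·σ₀²/(σ² + n·σ₀²) = 12·58.3696/(6.6049 + 12·58.3696) = 700.4352/707.0401 = 0.9907.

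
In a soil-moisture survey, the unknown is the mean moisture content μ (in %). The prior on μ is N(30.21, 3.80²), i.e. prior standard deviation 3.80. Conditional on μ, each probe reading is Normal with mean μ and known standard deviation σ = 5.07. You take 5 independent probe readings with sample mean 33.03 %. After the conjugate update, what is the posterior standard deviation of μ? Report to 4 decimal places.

1.9471

For Normal data with known variance σ², a Normal(μ₀, σ₀²) prior on μ is conjugate. Posterior precision = 1/σ₀² + n/σ²; posterior mean is the precision-weighted average of μ₀ and x̄.
σ₀² = 3.80² = 14.44, σ² = 5.07² = 25.7049; σ² + n·σ₀² = 25.7049 + 5·14.44 = 97.9049.
Posterior precision = 1/σ₀² + n/σ² = 1/14.44 + 5/25.7049 = (σ² + n·σ₀²)/(σ₀²σ²) = 97.9049/(14.44·25.7049); posterior variance σₙ² = σ₀²σ²/(σ² + n·σ₀²) = 14.44·25.7049/97.9049 = 3.791217.
Posterior SD = √σₙ² = √(14.44·25.7049/97.9049) = 1.9471.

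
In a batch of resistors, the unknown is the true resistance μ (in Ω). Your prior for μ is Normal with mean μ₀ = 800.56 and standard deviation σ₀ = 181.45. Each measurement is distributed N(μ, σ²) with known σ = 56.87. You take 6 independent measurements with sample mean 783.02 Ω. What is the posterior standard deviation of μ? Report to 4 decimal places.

For Normal data with known variance σ², a Normal(μ₀, σ₀²) prior on μ is conjugate. Posterior precision = 1/σ₀² + n/σ²; posterior mean is the precision-weighted average of μ₀ and x̄.
σ₀² = 181.45² = 32924.1025, σ² = 56.87² = 3234.1969; σ² + n·σ₀² = 3234.1969 + 6·32924.1025 = 200778.8119.
Posterior precision = 1/σ₀² + n/σ² = 1/32924.1025 + 6/3234.1969 = (σ² + n·σ₀²)/(σ₀²σ²) = 200778.8119/(32924.1025·3234.1969); posterior variance σₙ² = σ₀²σ²/(σ² + n·σ₀²) = 32924.1025·3234.1969/200778.8119 = 530.349937.
Posterior SD = √σₙ² = √(32924.1025·3234.1969/200778.8119) = 23.0293.

23.0293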